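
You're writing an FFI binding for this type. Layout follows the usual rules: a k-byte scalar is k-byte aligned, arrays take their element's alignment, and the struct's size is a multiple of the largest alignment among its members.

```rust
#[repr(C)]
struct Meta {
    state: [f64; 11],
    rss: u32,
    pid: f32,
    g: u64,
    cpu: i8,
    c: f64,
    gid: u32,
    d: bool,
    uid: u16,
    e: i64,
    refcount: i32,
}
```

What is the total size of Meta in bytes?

0..88  state  (88B, 8-aligned)
88..92  rss  (4B, 4-aligned)
92..96  pid  (4B, 4-aligned)
96..104  g  (8B, 8-aligned)
104..105  cpu  (1B, 1-aligned)
105..112  -- padding (7B)
112..120  c  (8B, 8-aligned)
120..124  gid  (4B, 4-aligned)
124..125  d  (1B, 1-aligned)
125..126  -- padding (1B)
126..128  uid  (2B, 2-aligned)
128..136  e  (8B, 8-aligned)
136..140  refcount  (4B, 4-aligned)
140..144  -- tail padding (4B)
sizeof = 144, alignof = 8

144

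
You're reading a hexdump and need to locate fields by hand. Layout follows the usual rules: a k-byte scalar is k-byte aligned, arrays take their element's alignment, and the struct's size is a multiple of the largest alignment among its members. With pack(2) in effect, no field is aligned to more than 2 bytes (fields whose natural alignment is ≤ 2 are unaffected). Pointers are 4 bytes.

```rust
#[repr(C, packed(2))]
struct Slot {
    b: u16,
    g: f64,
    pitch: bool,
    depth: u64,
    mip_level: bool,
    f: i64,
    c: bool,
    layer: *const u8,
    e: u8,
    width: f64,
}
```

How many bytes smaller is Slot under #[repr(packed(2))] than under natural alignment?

natural layout:
  b at 0 (size 2, align 2) → ends 2
  pad 6 to align 8 for g
  g at 8 (size 8, align 8) → ends 16
  pitch at 16 (size 1, align 1) → ends 17
  pad 7 to align 8 for depth
  depth at 24 (size 8, align 8) → ends 32
  mip_level at 32 (size 1, align 1) → ends 33
  pad 7 to align 8 for f
  f at 40 (size 8, align 8) → ends 48
  c at 48 (size 1, align 1) → ends 49
  pad 3 to align 4 for layer
  layer at 52 (size 4, align 4) → ends 56
  e at 56 (size 1, align 1) → ends 57
  pad 7 to align 8 for width
  width at 64 (size 8, align 8) → ends 72
  total 72 bytes, alignment 8
packed(2) layout:
  b at 0 (size 2, align 2) → ends 2
  g at 2 (size 8, align 2) → ends 10
  pitch at 10 (size 1, align 1) → ends 11
  pad 1 to align 2 for depth
  depth at 12 (size 8, align 2) → ends 20
  mip_level at 20 (size 1, align 1) → ends 21
  pad 1 to align 2 for f
  f at 22 (size 8, align 2) → ends 30
  c at 30 (size 1, align 1) → ends 31
  pad 1 to align 2 for layer
  layer at 32 (size 4, align 2) → ends 36
  e at 36 (size 1, align 1) → ends 37
  pad 1 to align 2 for width
  width at 38 (size 8, align 2) → ends 46
  total 46 bytes, alignment 2
72 − 46 = 26

26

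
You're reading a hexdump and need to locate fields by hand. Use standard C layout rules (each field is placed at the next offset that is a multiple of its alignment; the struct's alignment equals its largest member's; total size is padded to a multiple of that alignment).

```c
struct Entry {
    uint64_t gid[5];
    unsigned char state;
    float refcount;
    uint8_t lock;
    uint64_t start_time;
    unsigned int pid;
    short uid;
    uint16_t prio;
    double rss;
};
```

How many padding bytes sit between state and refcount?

0..40  gid  (40B, 8-aligned)
40..41  state  (1B, 1-aligned)
41..44  -- padding (3B)
44..48  refcount  (4B, 4-aligned)

3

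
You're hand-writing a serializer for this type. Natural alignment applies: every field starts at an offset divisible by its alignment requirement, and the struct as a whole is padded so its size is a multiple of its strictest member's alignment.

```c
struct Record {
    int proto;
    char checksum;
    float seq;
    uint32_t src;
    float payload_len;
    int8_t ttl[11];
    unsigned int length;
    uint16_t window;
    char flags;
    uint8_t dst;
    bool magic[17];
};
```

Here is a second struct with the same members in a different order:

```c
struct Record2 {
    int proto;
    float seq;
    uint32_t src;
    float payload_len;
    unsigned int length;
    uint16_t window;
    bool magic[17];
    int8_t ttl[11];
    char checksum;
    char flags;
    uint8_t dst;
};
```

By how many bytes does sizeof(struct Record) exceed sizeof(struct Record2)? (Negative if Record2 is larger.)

4

proto at 0 (size 4, align 4) → ends 4
checksum at 4 (size 1, align 1) → ends 5
pad 3 to align 4 for seq
seq at 8 (size 4, align 4) → ends 12
src at 12 (size 4, align 4) → ends 16
payload_len at 16 (size 4, align 4) → ends 20
ttl at 20 (size 11, align 1) → ends 31
pad 1 to align 4 for length
length at 32 (size 4, align 4) → ends 36
window at 36 (size 2, align 2) → ends 38
flags at 38 (size 1, align 1) → ends 39
dst at 39 (size 1, align 1) → ends 40
magic at 40 (size 17, align 1) → ends 57
tail pad 3 to reach multiple of 4
total 60 bytes, alignment 4
— Record2 —
proto at 0 (size 4, align 4) → ends 4
seq at 4 (size 4, align 4) → ends 8
src at 8 (size 4, align 4) → ends 12
payload_len at 12 (size 4, align 4) → ends 16
length at 16 (size 4, align 4) → ends 20
window at 20 (size 2, align 2) → ends 22
magic at 22 (size 17, align 1) → ends 39
ttl at 39 (size 11, align 1) → ends 50
checksum at 50 (size 1, align 1) → ends 51
flags at 51 (size 1, align 1) → ends 52
dst at 52 (size 1, align 1) → ends 53
tail pad 3 to reach multiple of 4
total 56 bytes, alignment 4
60 − 56 = 4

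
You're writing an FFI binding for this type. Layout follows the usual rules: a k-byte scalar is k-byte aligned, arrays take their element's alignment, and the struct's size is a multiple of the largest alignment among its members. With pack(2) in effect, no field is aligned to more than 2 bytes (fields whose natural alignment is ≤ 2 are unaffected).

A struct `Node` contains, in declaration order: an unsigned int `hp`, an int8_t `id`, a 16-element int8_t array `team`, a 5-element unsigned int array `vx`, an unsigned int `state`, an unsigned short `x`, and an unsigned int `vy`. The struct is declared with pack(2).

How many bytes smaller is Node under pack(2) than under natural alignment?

4

natural layout:
  0..4  hp  (4B, 4-aligned)
  4..5  id  (1B, 1-aligned)
  5..21  team  (16B, 1-aligned)
  21..24  -- padding (3B)
  24..44  vx  (20B, 4-aligned)
  44..48  state  (4B, 4-aligned)
  48..50  x  (2B, 2-aligned)
  50..52  -- padding (2B)
  52..56  vy  (4B, 4-aligned)
  sizeof = 56, alignof = 4
packed(2) layout:
  0..4  hp  (4B, 2-aligned)
  4..5  id  (1B, 1-aligned)
  5..21  team  (16B, 1-aligned)
  21..22  -- padding (1B)
  22..42  vx  (20B, 2-aligned)
  42..46  state  (4B, 2-aligned)
  46..48  x  (2B, 2-aligned)
  48..52  vy  (4B, 2-aligned)
  sizeof = 52, alignof = 2
56 − 52 = 4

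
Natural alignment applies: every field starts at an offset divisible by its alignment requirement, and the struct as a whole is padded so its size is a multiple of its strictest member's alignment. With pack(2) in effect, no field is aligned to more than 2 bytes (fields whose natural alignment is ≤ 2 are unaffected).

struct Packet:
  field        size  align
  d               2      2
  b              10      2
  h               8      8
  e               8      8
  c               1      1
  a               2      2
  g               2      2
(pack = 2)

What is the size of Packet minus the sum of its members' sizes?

@0: d [2B, align 2] → 2
@2: b [10B, align 2] → 12
@12: h [8B, align 2] → 20
@20: e [8B, align 2] → 28
@28: c [1B, align 1] → 29
+1 pad (align 2)
@30: a [2B, align 2] → 32
@32: g [2B, align 2] → 34
size 34, align 2
data bytes 33, size 34 → padding 1

1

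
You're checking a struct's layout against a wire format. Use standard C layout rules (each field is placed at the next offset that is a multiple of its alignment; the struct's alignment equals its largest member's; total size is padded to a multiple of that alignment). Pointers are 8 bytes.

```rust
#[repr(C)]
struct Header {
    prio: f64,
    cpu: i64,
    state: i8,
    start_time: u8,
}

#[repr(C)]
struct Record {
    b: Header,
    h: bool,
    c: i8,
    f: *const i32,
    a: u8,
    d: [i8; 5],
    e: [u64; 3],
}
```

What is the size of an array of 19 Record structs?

1368

Header: prio at 0 (size 8, align 8) → ends 8; cpu at 8 (size 8, align 8) → ends 16; state at 16 (size 1, align 1) → ends 17; start_time at 17 (size 1, align 1) → ends 18; tail pad 6 to reach multiple of 8; total 24 bytes, alignment 8
b at 0 (size 24, align 8) → ends 24
h at 24 (size 1, align 1) → ends 25
c at 25 (size 1, align 1) → ends 26
pad 6 to align 8 for f
f at 32 (size 8, align 8) → ends 40
a at 40 (size 1, align 1) → ends 41
d at 41 (size 5, align 1) → ends 46
pad 2 to align 8 for e
e at 48 (size 24, align 8) → ends 72
total 72 bytes, alignment 8
array of 19: 19 × 72 = 1368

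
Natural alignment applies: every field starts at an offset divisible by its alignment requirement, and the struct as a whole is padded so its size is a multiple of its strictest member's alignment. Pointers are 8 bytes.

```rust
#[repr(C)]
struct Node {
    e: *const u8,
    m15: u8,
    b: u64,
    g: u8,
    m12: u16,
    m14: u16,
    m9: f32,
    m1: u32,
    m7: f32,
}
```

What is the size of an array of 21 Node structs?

@0: e [8B, align 8] → 8
@8: m15 [1B, align 1] → 9
+7 pad (align 8)
@16: b [8B, align 8] → 24
@24: g [1B, align 1] → 25
+1 pad (align 2)
@26: m12 [2B, align 2] → 28
@28: m14 [2B, align 2] → 30
+2 pad (align 4)
@32: m9 [4B, align 4] → 36
@36: m1 [4B, align 4] → 40
@40: m7 [4B, align 4] → 44
+4 tail pad (align 8)
size 48, align 8
array of 21: 21 × 48 = 1008

1008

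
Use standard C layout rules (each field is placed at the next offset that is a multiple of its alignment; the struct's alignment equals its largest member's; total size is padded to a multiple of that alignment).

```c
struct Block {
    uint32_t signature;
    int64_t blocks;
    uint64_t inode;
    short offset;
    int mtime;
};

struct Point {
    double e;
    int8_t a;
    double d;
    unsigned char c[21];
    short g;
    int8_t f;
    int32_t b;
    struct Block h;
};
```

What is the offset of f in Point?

48

Block: @0: signature [4B, align 4] → 4; +4 pad (align 8); @8: blocks [8B, align 8] → 16; @16: inode [8B, align 8] → 24; @24: offset [2B, align 2] → 26; +2 pad (align 4); @28: mtime [4B, align 4] → 32; size 32, align 8
@0: e [8B, align 8] → 8
@8: a [1B, align 1] → 9
+7 pad (align 8)
@16: d [8B, align 8] → 24
@24: c [21B, align 1] → 45
+1 pad (align 2)
@46: g [2B, align 2] → 48
@48: f [1B, align 1] → 49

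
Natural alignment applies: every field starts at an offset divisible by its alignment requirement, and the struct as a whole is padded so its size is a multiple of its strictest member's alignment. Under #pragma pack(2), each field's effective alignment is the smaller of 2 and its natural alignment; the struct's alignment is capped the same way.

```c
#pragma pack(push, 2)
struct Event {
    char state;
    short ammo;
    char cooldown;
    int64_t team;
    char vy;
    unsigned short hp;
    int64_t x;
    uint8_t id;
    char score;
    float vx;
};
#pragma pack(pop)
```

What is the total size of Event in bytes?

32

state at 0 (size 1, align 1) → ends 1
pad 1 to align 2 for ammo
ammo at 2 (size 2, align 2) → ends 4
cooldown at 4 (size 1, align 1) → ends 5
pad 1 to align 2 for team
team at 6 (size 8, align 2) → ends 14
vy at 14 (size 1, align 1) → ends 15
pad 1 to align 2 for hp
hp at 16 (size 2, align 2) → ends 18
x at 18 (size 8, align 2) → ends 26
id at 26 (size 1, align 1) → ends 27
score at 27 (size 1, align 1) → ends 28
vx at 28 (size 4, align 2) → ends 32
total 32 bytes, alignment 2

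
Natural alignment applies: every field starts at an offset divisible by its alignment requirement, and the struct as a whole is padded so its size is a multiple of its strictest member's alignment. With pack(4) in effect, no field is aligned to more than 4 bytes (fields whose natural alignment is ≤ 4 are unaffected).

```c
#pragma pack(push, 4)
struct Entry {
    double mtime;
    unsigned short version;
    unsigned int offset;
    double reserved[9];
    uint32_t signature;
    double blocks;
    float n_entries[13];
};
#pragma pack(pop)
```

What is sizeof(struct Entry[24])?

@0: mtime [8B, align 4] → 8
@8: version [2B, align 2] → 10
+2 pad (align 4)
@12: offset [4B, align 4] → 16
@16: reserved [72B, align 4] → 88
@88: signature [4B, align 4] → 92
@92: blocks [8B, align 4] → 100
@100: n_entries [52B, align 4] → 152
size 152, align 4
array of 24: 24 × 152 = 3648

3648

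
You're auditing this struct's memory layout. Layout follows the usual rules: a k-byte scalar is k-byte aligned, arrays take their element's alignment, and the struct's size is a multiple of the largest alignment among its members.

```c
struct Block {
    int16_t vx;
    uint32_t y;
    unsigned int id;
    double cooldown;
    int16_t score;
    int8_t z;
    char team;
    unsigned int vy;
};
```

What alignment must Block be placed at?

member alignments: vx=2, y=4, id=4, cooldown=8, score=2, z=1, team=1, vy=4
max = 8

8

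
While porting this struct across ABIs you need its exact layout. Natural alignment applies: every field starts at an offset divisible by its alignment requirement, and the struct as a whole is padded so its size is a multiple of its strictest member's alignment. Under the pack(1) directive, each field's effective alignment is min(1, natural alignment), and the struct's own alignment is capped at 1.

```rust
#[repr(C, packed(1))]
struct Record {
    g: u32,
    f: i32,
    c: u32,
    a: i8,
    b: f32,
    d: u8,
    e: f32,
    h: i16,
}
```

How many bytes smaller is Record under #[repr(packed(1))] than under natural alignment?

natural layout:
  g at 0 (size 4, align 4) → ends 4
  f at 4 (size 4, align 4) → ends 8
  c at 8 (size 4, align 4) → ends 12
  a at 12 (size 1, align 1) → ends 13
  pad 3 to align 4 for b
  b at 16 (size 4, align 4) → ends 20
  d at 20 (size 1, align 1) → ends 21
  pad 3 to align 4 for e
  e at 24 (size 4, align 4) → ends 28
  h at 28 (size 2, align 2) → ends 30
  tail pad 2 to reach multiple of 4
  total 32 bytes, alignment 4
packed(1) layout:
  g at 0 (size 4, align 1) → ends 4
  f at 4 (size 4, align 1) → ends 8
  c at 8 (size 4, align 1) → ends 12
  a at 12 (size 1, align 1) → ends 13
  b at 13 (size 4, align 1) → ends 17
  d at 17 (size 1, align 1) → ends 18
  e at 18 (size 4, align 1) → ends 22
  h at 22 (size 2, align 1) → ends 24
  total 24 bytes, alignment 1
32 − 24 = 8

8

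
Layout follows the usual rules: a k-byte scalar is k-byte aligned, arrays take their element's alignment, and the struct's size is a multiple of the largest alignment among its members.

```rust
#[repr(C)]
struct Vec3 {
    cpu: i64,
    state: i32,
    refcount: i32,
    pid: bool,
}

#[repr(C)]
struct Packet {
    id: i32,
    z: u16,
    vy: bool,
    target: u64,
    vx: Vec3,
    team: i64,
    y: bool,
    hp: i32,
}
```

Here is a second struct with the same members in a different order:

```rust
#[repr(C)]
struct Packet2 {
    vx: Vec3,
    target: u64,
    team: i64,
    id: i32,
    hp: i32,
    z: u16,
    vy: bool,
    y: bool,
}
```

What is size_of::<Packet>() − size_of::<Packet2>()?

Vec3: cpu at 0 (size 8, align 8) → ends 8; state at 8 (size 4, align 4) → ends 12; refcount at 12 (size 4, align 4) → ends 16; pid at 16 (size 1, align 1) → ends 17; tail pad 7 to reach multiple of 8; total 24 bytes, alignment 8
id at 0 (size 4, align 4) → ends 4
z at 4 (size 2, align 2) → ends 6
vy at 6 (size 1, align 1) → ends 7
pad 1 to align 8 for target
target at 8 (size 8, align 8) → ends 16
vx at 16 (size 24, align 8) → ends 40
team at 40 (size 8, align 8) → ends 48
y at 48 (size 1, align 1) → ends 49
pad 3 to align 4 for hp
hp at 52 (size 4, align 4) → ends 56
total 56 bytes, alignment 8
— Packet2 —
vx at 0 (size 24, align 8) → ends 24
target at 24 (size 8, align 8) → ends 32
team at 32 (size 8, align 8) → ends 40
id at 40 (size 4, align 4) → ends 44
hp at 44 (size 4, align 4) → ends 48
z at 48 (size 2, align 2) → ends 50
vy at 50 (size 1, align 1) → ends 51
y at 51 (size 1, align 1) → ends 52
tail pad 4 to reach multiple of 8
total 56 bytes, alignment 8
56 − 56 = 0

0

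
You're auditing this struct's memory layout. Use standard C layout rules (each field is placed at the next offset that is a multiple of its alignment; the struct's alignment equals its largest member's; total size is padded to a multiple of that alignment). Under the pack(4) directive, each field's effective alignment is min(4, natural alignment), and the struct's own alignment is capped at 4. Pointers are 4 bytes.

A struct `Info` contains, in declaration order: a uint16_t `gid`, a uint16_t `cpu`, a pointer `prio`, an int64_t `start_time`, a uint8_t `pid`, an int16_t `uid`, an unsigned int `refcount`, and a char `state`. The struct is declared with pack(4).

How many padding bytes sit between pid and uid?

1

0..2  gid  (2B, 2-aligned)
2..4  cpu  (2B, 2-aligned)
4..8  prio  (4B, 4-aligned)
8..16  start_time  (8B, 4-aligned)
16..17  pid  (1B, 1-aligned)
17..18  -- padding (1B)
18..20  uid  (2B, 2-aligned)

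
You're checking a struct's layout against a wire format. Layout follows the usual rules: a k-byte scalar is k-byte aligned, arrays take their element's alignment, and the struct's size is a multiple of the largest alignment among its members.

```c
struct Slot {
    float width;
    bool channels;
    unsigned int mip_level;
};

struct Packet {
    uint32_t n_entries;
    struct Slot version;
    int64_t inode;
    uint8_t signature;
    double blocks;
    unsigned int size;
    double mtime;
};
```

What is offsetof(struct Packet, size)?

Slot: 0..4  width  (4B, 4-aligned); 4..5  channels  (1B, 1-aligned); 5..8  -- padding (3B); 8..12  mip_level  (4B, 4-aligned); sizeof = 12, alignof = 4
0..4  n_entries  (4B, 4-aligned)
4..16  version  (12B, 4-aligned)
16..24  inode  (8B, 8-aligned)
24..25  signature  (1B, 1-aligned)
25..32  -- padding (7B)
32..40  blocks  (8B, 8-aligned)
40..44  size  (4B, 4-aligned)

40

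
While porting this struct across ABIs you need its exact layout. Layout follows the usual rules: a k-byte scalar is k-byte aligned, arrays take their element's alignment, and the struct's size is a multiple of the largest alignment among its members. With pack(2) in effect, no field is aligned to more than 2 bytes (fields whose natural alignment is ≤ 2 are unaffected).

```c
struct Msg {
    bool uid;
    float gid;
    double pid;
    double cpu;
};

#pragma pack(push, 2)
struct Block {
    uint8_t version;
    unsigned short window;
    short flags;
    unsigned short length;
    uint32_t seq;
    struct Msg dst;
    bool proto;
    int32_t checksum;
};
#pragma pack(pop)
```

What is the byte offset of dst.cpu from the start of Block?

28

Msg: uid at 0 (size 1, align 1) → ends 1; pad 3 to align 4 for gid; gid at 4 (size 4, align 4) → ends 8; pid at 8 (size 8, align 8) → ends 16; cpu at 16 (size 8, align 8) → ends 24; total 24 bytes, alignment 8
version at 0 (size 1, align 1) → ends 1
pad 1 to align 2 for window
window at 2 (size 2, align 2) → ends 4
flags at 4 (size 2, align 2) → ends 6
length at 6 (size 2, align 2) → ends 8
seq at 8 (size 4, align 2) → ends 12
dst at 12 (size 24, align 2) → ends 36
within Msg: cpu at 16
12 + 16 = 28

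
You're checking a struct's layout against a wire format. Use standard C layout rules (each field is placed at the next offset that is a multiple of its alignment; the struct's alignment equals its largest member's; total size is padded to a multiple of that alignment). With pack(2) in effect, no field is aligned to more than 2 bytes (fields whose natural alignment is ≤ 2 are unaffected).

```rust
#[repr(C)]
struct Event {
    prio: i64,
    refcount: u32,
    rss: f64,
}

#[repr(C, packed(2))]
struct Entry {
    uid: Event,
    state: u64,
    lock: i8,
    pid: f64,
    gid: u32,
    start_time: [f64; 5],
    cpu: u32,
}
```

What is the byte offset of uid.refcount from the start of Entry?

8

Event: 0..8  prio  (8B, 8-aligned); 8..12  refcount  (4B, 4-aligned); 12..16  -- padding (4B); 16..24  rss  (8B, 8-aligned); sizeof = 24, alignof = 8
0..24  uid  (24B, 2-aligned)
within Event: refcount at 8
0 + 8 = 8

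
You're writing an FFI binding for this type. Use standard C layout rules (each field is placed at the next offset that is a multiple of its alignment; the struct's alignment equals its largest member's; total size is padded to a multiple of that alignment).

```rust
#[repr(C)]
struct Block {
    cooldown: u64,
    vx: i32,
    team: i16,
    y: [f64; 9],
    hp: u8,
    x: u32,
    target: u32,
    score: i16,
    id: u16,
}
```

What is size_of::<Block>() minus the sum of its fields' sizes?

5

0..8  cooldown  (8B, 8-aligned)
8..12  vx  (4B, 4-aligned)
12..14  team  (2B, 2-aligned)
14..16  -- padding (2B)
16..88  y  (72B, 8-aligned)
88..89  hp  (1B, 1-aligned)
89..92  -- padding (3B)
92..96  x  (4B, 4-aligned)
96..100  target  (4B, 4-aligned)
100..102  score  (2B, 2-aligned)
102..104  id  (2B, 2-aligned)
sizeof = 104, alignof = 8
data bytes 99, size 104 → padding 5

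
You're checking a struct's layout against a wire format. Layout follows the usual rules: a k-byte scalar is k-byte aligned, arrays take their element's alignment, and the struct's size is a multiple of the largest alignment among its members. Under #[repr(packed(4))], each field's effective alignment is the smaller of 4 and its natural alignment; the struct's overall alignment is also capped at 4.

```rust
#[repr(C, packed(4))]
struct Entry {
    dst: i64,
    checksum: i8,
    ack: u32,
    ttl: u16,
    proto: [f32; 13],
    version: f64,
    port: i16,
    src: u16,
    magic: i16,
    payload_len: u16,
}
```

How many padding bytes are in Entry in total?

5

@0: dst [8B, align 4] → 8
@8: checksum [1B, align 1] → 9
+3 pad (align 4)
@12: ack [4B, align 4] → 16
@16: ttl [2B, align 2] → 18
+2 pad (align 4)
@20: proto [52B, align 4] → 72
@72: version [8B, align 4] → 80
@80: port [2B, align 2] → 82
@82: src [2B, align 2] → 84
@84: magic [2B, align 2] → 86
@86: payload_len [2B, align 2] → 88
size 88, align 4
data bytes 83, size 88 → padding 5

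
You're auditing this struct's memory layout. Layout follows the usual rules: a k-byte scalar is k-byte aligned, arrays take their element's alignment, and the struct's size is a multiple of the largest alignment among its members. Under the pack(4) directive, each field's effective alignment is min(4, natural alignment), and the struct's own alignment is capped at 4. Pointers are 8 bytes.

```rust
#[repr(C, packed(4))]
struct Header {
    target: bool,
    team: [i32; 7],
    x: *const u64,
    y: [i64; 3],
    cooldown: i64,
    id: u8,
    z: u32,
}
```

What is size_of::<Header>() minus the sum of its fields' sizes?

@0: target [1B, align 1] → 1
+3 pad (align 4)
@4: team [28B, align 4] → 32
@32: x [8B, align 4] → 40
@40: y [24B, align 4] → 64
@64: cooldown [8B, align 4] → 72
@72: id [1B, align 1] → 73
+3 pad (align 4)
@76: z [4B, align 4] → 80
size 80, align 4
data bytes 74, size 80 → padding 6

6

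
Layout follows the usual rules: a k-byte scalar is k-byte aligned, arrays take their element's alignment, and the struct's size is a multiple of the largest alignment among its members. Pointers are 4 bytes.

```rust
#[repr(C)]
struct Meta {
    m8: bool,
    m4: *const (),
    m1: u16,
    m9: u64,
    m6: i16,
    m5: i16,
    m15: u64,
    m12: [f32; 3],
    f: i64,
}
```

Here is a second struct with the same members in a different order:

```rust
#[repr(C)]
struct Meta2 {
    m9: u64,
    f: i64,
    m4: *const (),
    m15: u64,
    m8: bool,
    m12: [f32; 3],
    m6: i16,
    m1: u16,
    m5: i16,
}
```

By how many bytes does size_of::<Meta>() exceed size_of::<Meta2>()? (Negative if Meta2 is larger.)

0..1  m8  (1B, 1-aligned)
1..4  -- padding (3B)
4..8  m4  (4B, 4-aligned)
8..10  m1  (2B, 2-aligned)
10..16  -- padding (6B)
16..24  m9  (8B, 8-aligned)
24..26  m6  (2B, 2-aligned)
26..28  m5  (2B, 2-aligned)
28..32  -- padding (4B)
32..40  m15  (8B, 8-aligned)
40..52  m12  (12B, 4-aligned)
52..56  -- padding (4B)
56..64  f  (8B, 8-aligned)
sizeof = 64, alignof = 8
— Meta2 —
0..8  m9  (8B, 8-aligned)
8..16  f  (8B, 8-aligned)
16..20  m4  (4B, 4-aligned)
20..24  -- padding (4B)
24..32  m15  (8B, 8-aligned)
32..33  m8  (1B, 1-aligned)
33..36  -- padding (3B)
36..48  m12  (12B, 4-aligned)
48..50  m6  (2B, 2-aligned)
50..52  m1  (2B, 2-aligned)
52..54  m5  (2B, 2-aligned)
54..56  -- tail padding (2B)
sizeof = 56, alignof = 8
64 − 56 = 8

8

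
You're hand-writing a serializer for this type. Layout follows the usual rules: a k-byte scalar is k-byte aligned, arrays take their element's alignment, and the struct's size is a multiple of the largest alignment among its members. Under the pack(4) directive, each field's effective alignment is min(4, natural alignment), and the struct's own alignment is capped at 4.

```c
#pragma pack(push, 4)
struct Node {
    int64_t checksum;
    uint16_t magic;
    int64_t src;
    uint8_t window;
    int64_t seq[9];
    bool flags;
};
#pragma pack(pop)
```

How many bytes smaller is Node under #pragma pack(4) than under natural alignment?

12

natural layout:
  checksum at 0 (size 8, align 8) → ends 8
  magic at 8 (size 2, align 2) → ends 10
  pad 6 to align 8 for src
  src at 16 (size 8, align 8) → ends 24
  window at 24 (size 1, align 1) → ends 25
  pad 7 to align 8 for seq
  seq at 32 (size 72, align 8) → ends 104
  flags at 104 (size 1, align 1) → ends 105
  tail pad 7 to reach multiple of 8
  total 112 bytes, alignment 8
packed(4) layout:
  checksum at 0 (size 8, align 4) → ends 8
  magic at 8 (size 2, align 2) → ends 10
  pad 2 to align 4 for src
  src at 12 (size 8, align 4) → ends 20
  window at 20 (size 1, align 1) → ends 21
  pad 3 to align 4 for seq
  seq at 24 (size 72, align 4) → ends 96
  flags at 96 (size 1, align 1) → ends 97
  tail pad 3 to reach multiple of 4
  total 100 bytes, alignment 4
112 − 100 = 12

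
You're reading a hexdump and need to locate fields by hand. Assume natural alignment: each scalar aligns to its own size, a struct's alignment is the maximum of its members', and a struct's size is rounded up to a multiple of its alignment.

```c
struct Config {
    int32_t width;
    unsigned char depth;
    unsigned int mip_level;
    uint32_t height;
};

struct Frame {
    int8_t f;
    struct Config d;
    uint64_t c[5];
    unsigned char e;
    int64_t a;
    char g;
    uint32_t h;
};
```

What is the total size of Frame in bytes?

88 bytes

Config: @0: width [4B, align 4] → 4; @4: depth [1B, align 1] → 5; +3 pad (align 4); @8: mip_level [4B, align 4] → 12; @12: height [4B, align 4] → 16; size 16, align 4
@0: f [1B, align 1] → 1
+3 pad (align 4)
@4: d [16B, align 4] → 20
+4 pad (align 8)
@24: c [40B, align 8] → 64
@64: e [1B, align 1] → 65
+7 pad (align 8)
@72: a [8B, align 8] → 80
@80: g [1B, align 1] → 81
+3 pad (align 4)
@84: h [4B, align 4] → 88
size 88, align 8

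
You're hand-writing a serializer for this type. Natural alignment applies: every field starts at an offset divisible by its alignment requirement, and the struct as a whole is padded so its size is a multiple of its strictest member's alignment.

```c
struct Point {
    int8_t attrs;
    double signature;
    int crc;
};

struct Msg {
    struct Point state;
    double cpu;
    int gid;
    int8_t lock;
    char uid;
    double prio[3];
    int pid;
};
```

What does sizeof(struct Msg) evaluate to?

Point: attrs at 0 (size 1, align 1) → ends 1; pad 7 to align 8 for signature; signature at 8 (size 8, align 8) → ends 16; crc at 16 (size 4, align 4) → ends 20; tail pad 4 to reach multiple of 8; total 24 bytes, alignment 8
state at 0 (size 24, align 8) → ends 24
cpu at 24 (size 8, align 8) → ends 32
gid at 32 (size 4, align 4) → ends 36
lock at 36 (size 1, align 1) → ends 37
uid at 37 (size 1, align 1) → ends 38
pad 2 to align 8 for prio
prio at 40 (size 24, align 8) → ends 64
pid at 64 (size 4, align 4) → ends 68
tail pad 4 to reach multiple of 8
total 72 bytes, alignment 8

72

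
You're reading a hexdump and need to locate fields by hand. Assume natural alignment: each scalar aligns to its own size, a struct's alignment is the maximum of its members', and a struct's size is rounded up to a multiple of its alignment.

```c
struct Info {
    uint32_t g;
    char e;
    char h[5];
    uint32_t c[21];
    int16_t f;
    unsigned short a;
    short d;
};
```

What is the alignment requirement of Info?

member alignments: g=4, e=1, h=1, c=4, f=2, a=2, d=2
max = 4

4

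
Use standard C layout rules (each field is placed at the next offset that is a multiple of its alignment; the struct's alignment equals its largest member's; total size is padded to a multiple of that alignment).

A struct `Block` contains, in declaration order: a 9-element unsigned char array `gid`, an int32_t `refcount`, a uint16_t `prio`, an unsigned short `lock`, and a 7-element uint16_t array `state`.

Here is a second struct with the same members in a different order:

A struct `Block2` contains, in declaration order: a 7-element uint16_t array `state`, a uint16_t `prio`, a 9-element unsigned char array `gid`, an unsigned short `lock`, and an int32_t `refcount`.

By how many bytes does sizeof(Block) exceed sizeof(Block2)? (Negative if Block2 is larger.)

@0: gid [9B, align 1] → 9
+3 pad (align 4)
@12: refcount [4B, align 4] → 16
@16: prio [2B, align 2] → 18
@18: lock [2B, align 2] → 20
@20: state [14B, align 2] → 34
+2 tail pad (align 4)
size 36, align 4
— Block2 —
@0: state [14B, align 2] → 14
@14: prio [2B, align 2] → 16
@16: gid [9B, align 1] → 25
+1 pad (align 2)
@26: lock [2B, align 2] → 28
@28: refcount [4B, align 4] → 32
size 32, align 4
36 − 32 = 4

4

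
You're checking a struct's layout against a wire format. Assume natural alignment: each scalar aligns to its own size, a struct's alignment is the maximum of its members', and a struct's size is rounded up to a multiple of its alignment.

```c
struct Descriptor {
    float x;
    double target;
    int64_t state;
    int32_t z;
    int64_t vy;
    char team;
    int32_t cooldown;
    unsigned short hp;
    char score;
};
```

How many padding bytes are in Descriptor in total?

@0: x [4B, align 4] → 4
+4 pad (align 8)
@8: target [8B, align 8] → 16
@16: state [8B, align 8] → 24
@24: z [4B, align 4] → 28
+4 pad (align 8)
@32: vy [8B, align 8] → 40
@40: team [1B, align 1] → 41
+3 pad (align 4)
@44: cooldown [4B, align 4] → 48
@48: hp [2B, align 2] → 50
@50: score [1B, align 1] → 51
+5 tail pad (align 8)
size 56, align 8
data bytes 40, size 56 → padding 16

16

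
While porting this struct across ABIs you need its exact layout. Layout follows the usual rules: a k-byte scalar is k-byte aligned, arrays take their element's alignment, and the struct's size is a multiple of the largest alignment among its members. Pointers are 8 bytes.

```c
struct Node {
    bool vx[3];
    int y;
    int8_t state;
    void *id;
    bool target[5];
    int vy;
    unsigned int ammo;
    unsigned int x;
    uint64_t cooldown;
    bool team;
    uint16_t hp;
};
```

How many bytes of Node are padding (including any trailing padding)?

vx at 0 (size 3, align 1) → ends 3
pad 1 to align 4 for y
y at 4 (size 4, align 4) → ends 8
state at 8 (size 1, align 1) → ends 9
pad 7 to align 8 for id
id at 16 (size 8, align 8) → ends 24
target at 24 (size 5, align 1) → ends 29
pad 3 to align 4 for vy
vy at 32 (size 4, align 4) → ends 36
ammo at 36 (size 4, align 4) → ends 40
x at 40 (size 4, align 4) → ends 44
pad 4 to align 8 for cooldown
cooldown at 48 (size 8, align 8) → ends 56
team at 56 (size 1, align 1) → ends 57
pad 1 to align 2 for hp
hp at 58 (size 2, align 2) → ends 60
tail pad 4 to reach multiple of 8
total 64 bytes, alignment 8
data bytes 44, size 64 → padding 20

20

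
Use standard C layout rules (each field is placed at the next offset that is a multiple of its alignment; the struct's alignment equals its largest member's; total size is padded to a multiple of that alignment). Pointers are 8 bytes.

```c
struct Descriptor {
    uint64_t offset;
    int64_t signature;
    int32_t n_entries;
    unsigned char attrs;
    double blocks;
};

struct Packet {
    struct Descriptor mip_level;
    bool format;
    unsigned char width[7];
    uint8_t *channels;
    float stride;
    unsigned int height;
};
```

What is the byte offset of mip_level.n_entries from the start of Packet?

16

Descriptor: @0: offset [8B, align 8] → 8; @8: signature [8B, align 8] → 16; @16: n_entries [4B, align 4] → 20; @20: attrs [1B, align 1] → 21; +3 pad (align 8); @24: blocks [8B, align 8] → 32; size 32, align 8
@0: mip_level [32B, align 8] → 32
within Descriptor: n_entries at 16
0 + 16 = 16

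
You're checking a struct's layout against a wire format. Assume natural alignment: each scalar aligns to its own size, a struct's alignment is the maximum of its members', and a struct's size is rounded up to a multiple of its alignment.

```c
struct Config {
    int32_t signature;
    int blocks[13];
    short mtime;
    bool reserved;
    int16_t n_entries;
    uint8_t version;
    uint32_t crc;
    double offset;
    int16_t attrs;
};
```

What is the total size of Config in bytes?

88

0..4  signature  (4B, 4-aligned)
4..56  blocks  (52B, 4-aligned)
56..58  mtime  (2B, 2-aligned)
58..59  reserved  (1B, 1-aligned)
59..60  -- padding (1B)
60..62  n_entries  (2B, 2-aligned)
62..63  version  (1B, 1-aligned)
63..64  -- padding (1B)
64..68  crc  (4B, 4-aligned)
68..72  -- padding (4B)
72..80  offset  (8B, 8-aligned)
80..82  attrs  (2B, 2-aligned)
82..88  -- tail padding (6B)
sizeof = 88, alignof = 8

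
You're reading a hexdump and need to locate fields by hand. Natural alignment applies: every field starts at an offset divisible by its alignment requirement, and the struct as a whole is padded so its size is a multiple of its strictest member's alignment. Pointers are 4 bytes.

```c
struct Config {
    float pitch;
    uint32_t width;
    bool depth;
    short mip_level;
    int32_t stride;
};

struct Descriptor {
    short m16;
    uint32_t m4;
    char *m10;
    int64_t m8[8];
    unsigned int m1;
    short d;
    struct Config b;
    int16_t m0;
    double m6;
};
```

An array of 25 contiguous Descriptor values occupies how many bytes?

Config: pitch at 0 (size 4, align 4) → ends 4; width at 4 (size 4, align 4) → ends 8; depth at 8 (size 1, align 1) → ends 9; pad 1 to align 2 for mip_level; mip_level at 10 (size 2, align 2) → ends 12; stride at 12 (size 4, align 4) → ends 16; total 16 bytes, alignment 4
m16 at 0 (size 2, align 2) → ends 2
pad 2 to align 4 for m4
m4 at 4 (size 4, align 4) → ends 8
m10 at 8 (size 4, align 4) → ends 12
pad 4 to align 8 for m8
m8 at 16 (size 64, align 8) → ends 80
m1 at 80 (size 4, align 4) → ends 84
d at 84 (size 2, align 2) → ends 86
pad 2 to align 4 for b
b at 88 (size 16, align 4) → ends 104
m0 at 104 (size 2, align 2) → ends 106
pad 6 to align 8 for m6
m6 at 112 (size 8, align 8) → ends 120
total 120 bytes, alignment 8
array of 25: 25 × 120 = 3000

3000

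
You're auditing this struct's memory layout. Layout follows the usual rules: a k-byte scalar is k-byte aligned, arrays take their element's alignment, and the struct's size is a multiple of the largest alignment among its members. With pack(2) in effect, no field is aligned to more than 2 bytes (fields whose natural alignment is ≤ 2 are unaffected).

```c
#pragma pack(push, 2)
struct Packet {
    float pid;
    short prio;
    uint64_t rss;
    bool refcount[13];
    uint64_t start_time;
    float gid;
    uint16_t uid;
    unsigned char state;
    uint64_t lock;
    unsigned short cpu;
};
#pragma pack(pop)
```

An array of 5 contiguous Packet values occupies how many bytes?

pid at 0 (size 4, align 2) → ends 4
prio at 4 (size 2, align 2) → ends 6
rss at 6 (size 8, align 2) → ends 14
refcount at 14 (size 13, align 1) → ends 27
pad 1 to align 2 for start_time
start_time at 28 (size 8, align 2) → ends 36
gid at 36 (size 4, align 2) → ends 40
uid at 40 (size 2, align 2) → ends 42
state at 42 (size 1, align 1) → ends 43
pad 1 to align 2 for lock
lock at 44 (size 8, align 2) → ends 52
cpu at 52 (size 2, align 2) → ends 54
total 54 bytes, alignment 2
array of 5: 5 × 54 = 270

270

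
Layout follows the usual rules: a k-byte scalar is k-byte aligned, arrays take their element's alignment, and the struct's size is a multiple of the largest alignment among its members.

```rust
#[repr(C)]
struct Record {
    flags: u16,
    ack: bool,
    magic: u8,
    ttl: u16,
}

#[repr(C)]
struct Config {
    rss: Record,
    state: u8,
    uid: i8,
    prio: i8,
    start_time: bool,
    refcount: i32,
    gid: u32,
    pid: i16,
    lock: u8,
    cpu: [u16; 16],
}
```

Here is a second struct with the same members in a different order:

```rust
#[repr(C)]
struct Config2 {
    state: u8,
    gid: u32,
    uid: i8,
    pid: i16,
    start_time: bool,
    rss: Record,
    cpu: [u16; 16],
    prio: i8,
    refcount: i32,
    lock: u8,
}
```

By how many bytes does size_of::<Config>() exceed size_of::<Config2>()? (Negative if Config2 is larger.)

-8

Record: flags at 0 (size 2, align 2) → ends 2; ack at 2 (size 1, align 1) → ends 3; magic at 3 (size 1, align 1) → ends 4; ttl at 4 (size 2, align 2) → ends 6; total 6 bytes, alignment 2
rss at 0 (size 6, align 2) → ends 6
state at 6 (size 1, align 1) → ends 7
uid at 7 (size 1, align 1) → ends 8
prio at 8 (size 1, align 1) → ends 9
start_time at 9 (size 1, align 1) → ends 10
pad 2 to align 4 for refcount
refcount at 12 (size 4, align 4) → ends 16
gid at 16 (size 4, align 4) → ends 20
pid at 20 (size 2, align 2) → ends 22
lock at 22 (size 1, align 1) → ends 23
pad 1 to align 2 for cpu
cpu at 24 (size 32, align 2) → ends 56
total 56 bytes, alignment 4
— Config2 —
state at 0 (size 1, align 1) → ends 1
pad 3 to align 4 for gid
gid at 4 (size 4, align 4) → ends 8
uid at 8 (size 1, align 1) → ends 9
pad 1 to align 2 for pid
pid at 10 (size 2, align 2) → ends 12
start_time at 12 (size 1, align 1) → ends 13
pad 1 to align 2 for rss
rss at 14 (size 6, align 2) → ends 20
cpu at 20 (size 32, align 2) → ends 52
prio at 52 (size 1, align 1) → ends 53
pad 3 to align 4 for refcount
refcount at 56 (size 4, align 4) → ends 60
lock at 60 (size 1, align 1) → ends 61
tail pad 3 to reach multiple of 4
total 64 bytes, alignment 4
56 − 64 = -8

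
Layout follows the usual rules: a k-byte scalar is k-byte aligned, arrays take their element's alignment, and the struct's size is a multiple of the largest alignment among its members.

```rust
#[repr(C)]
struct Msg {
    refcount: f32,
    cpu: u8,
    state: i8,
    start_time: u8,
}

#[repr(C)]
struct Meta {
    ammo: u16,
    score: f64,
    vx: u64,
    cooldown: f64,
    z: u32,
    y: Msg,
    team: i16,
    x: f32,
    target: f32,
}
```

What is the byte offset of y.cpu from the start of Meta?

Msg: @0: refcount [4B, align 4] → 4; @4: cpu [1B, align 1] → 5; @5: state [1B, align 1] → 6; @6: start_time [1B, align 1] → 7; +1 tail pad (align 4); size 8, align 4
@0: ammo [2B, align 2] → 2
+6 pad (align 8)
@8: score [8B, align 8] → 16
@16: vx [8B, align 8] → 24
@24: cooldown [8B, align 8] → 32
@32: z [4B, align 4] → 36
@36: y [8B, align 4] → 44
within Msg: cpu at 4
36 + 4 = 40

40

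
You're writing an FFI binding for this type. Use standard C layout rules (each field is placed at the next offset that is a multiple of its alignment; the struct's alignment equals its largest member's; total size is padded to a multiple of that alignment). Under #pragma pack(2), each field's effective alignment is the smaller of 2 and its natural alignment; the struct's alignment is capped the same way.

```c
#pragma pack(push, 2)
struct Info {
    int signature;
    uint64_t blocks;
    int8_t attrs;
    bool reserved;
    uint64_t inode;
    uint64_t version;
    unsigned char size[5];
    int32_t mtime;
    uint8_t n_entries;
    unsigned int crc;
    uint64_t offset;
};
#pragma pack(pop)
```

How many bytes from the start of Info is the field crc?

signature at 0 (size 4, align 2) → ends 4
blocks at 4 (size 8, align 2) → ends 12
attrs at 12 (size 1, align 1) → ends 13
reserved at 13 (size 1, align 1) → ends 14
inode at 14 (size 8, align 2) → ends 22
version at 22 (size 8, align 2) → ends 30
size at 30 (size 5, align 1) → ends 35
pad 1 to align 2 for mtime
mtime at 36 (size 4, align 2) → ends 40
n_entries at 40 (size 1, align 1) → ends 41
pad 1 to align 2 for crc
crc at 42 (size 4, align 2) → ends 46

42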